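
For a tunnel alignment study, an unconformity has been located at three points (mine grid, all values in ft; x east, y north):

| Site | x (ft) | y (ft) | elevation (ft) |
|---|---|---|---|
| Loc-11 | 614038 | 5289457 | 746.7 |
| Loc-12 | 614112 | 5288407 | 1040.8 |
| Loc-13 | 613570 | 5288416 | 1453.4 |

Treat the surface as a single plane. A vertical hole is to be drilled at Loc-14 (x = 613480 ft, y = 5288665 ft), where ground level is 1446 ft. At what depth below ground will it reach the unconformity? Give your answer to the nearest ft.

7 ft

Two edge vectors: Loc-11→Loc-12 = (74, -1050, 294.1), Loc-11→Loc-13 = (-468, -1041, 706.7).
Normal n = (Loc-11→Loc-12) × (Loc-11→Loc-13) = (-435876.9, -189934.6, -568434).
So ∂z/∂x = −n_x/n_z = −0.76680301 and ∂z/∂y = −n_y/n_z = −0.33413659.
Intercept c from Loc-11: 746.7 + 470846.18 + 1767401.14 = 2238994.02.
At (613480, 5288665): z_contact = −470418.3 − 1767136.5 + 2238994.02 = 1439.2 ft.
Depth below ground = 1446 − 1439.2 = 7 ft.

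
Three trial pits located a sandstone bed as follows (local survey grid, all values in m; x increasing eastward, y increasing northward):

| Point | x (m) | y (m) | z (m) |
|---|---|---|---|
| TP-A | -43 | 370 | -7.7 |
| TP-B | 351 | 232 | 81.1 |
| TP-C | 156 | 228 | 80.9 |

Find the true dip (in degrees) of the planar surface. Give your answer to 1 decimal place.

31.2°

Two edge vectors: TP-A→TP-B = (394, -138, 88.8), TP-A→TP-C = (199, -142, 88.6).
Normal n = (TP-A→TP-B) × (TP-A→TP-C) = (382.8, -17237.2, -28486).
So ∂z/∂x = −n_x/n_z = 0.01344 and ∂z/∂y = −n_y/n_z = −0.60511.
Gradient magnitude |∇z| = √(a² + b²) = √(0.00018 + 0.36616) = 0.60526.
True dip = arctan(0.60526) = 31.2°, dipping toward N (azimuth ≈ 359°).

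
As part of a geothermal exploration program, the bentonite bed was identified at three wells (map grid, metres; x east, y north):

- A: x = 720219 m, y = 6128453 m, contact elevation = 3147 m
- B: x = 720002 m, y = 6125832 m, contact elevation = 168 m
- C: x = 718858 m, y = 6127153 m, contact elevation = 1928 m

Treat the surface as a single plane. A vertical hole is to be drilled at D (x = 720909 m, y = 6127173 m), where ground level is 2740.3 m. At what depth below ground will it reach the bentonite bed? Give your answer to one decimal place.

1212.3 m

Two edge vectors: A→B = (-217, -2621, -2979), A→C = (-1361, -1300, -1219).
Normal n = (A→B) × (A→C) = (-677701, 3789896, -3285081).
So ∂z/∂x = −n_x/n_z = −0.206296588 and ∂z/∂y = −n_y/n_z = 1.153668966.
Intercept c from A: 3147 + 148578.72 − 7070206.03 = −6918480.31.
At (720909, 6127173): z_contact = −148721.07 + 7068729.34 − 6918480.31 = 1527.96 m.
Depth below ground = 2740.3 − 1527.96 = 1212.3 m.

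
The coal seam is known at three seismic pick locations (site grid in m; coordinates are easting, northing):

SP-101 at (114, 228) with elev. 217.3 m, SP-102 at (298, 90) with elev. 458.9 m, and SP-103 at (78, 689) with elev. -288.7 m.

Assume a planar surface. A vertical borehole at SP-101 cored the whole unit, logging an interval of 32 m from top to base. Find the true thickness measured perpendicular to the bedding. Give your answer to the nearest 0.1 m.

20.7 m

Two edge vectors: SP-101→SP-102 = (184, -138, 241.6), SP-101→SP-103 = (-36, 461, -506).
Normal n = (SP-101→SP-102) × (SP-101→SP-103) = (-41549.6, 84406.4, 79856).
So ∂z/∂easting = −n_x/n_z = 0.52031 and ∂z/∂northing = −n_y/n_z = −1.05698.
|∇z| = √(a²+b²) = 1.17810, so dip δ = arctan(1.17810) = 49.67°.
True thickness = vertical thickness × cos δ = 32 × cos 49.67° = 20.7 m.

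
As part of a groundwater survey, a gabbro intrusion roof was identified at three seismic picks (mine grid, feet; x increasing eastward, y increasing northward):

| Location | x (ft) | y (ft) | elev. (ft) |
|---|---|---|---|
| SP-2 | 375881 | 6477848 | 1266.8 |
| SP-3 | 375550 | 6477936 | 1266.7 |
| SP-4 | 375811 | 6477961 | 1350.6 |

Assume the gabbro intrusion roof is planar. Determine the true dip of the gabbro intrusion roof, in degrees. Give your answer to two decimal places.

42.58°

Two edge vectors: SP-2→SP-3 = (-331, 88, -0.1), SP-2→SP-4 = (-70, 113, 83.8).
Normal n = (SP-2→SP-3) × (SP-2→SP-4) = (7385.7, 27744.8, -31243).
So ∂z/∂x = −n_x/n_z = 0.23640 and ∂z/∂y = −n_y/n_z = 0.88803.
Gradient magnitude |∇z| = √(a² + b²) = √(0.05588 + 0.78860) = 0.91896.
True dip = arctan(0.91896) = 42.58°, dipping toward SSW (azimuth ≈ 195°).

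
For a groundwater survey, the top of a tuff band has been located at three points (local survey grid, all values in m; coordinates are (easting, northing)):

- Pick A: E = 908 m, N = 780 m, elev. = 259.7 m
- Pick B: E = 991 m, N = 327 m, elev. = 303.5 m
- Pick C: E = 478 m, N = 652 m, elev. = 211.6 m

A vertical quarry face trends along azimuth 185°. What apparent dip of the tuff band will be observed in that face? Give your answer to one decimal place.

3.5°

Two edge vectors: Pick A→Pick B = (83, -453, 43.8), Pick A→Pick C = (-430, -128, -48.1).
Normal n = (Pick A→Pick B) × (Pick A→Pick C) = (27395.7, -14841.7, -205414).
So ∂z/∂E = −n_x/n_z = 0.13337 and ∂z/∂N = −n_y/n_z = −0.07225.
Unit vector along 185° is (sin 185°, cos 185°) = (-0.0872, -0.9962).
Slope in that direction = a·(-0.0872) + b·(-0.9962) = 0.06035.
Apparent dip = arctan|0.06035| = 3.5° (true dip is 8.6°, so apparent ≤ true as expected).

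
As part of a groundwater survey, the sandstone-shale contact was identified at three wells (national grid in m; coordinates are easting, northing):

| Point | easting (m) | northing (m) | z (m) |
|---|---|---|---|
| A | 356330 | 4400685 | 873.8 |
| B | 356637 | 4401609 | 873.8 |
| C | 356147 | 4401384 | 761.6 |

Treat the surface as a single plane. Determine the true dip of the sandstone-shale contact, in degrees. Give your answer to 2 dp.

Let the plane be z = a·easting + b·northing + c.
B−A: 307a + 924b = 0;  C−A: −183a + 699b = −112.2.
Solving gives a = 0.27020, b = −0.08978.
Gradient magnitude |∇z| = √(a² + b²) = √(0.07301 + 0.00806) = 0.28473.
True dip = arctan(0.28473) = 15.89°, dipping toward WNW (azimuth ≈ 288°).

15.89°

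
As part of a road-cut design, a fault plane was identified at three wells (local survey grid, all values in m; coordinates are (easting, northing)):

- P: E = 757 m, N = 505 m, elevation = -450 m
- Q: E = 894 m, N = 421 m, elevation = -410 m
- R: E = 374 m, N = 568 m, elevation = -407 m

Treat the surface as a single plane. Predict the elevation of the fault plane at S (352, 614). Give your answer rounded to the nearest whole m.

-443 m

Two edge vectors: P→Q = (137, -84, 40), P→R = (-383, 63, 43).
Normal n = (P→Q) × (P→R) = (-6132, -21211, -23541).
So ∂z/∂E = −n_x/n_z = −0.26048 and ∂z/∂N = −n_y/n_z = −0.90102.
Intercept c from P: -450 + 197.18 + 455.02 = 202.20.
At (352, 614): z = −91.7 − 553.2 + 202.20 = -442.7 m.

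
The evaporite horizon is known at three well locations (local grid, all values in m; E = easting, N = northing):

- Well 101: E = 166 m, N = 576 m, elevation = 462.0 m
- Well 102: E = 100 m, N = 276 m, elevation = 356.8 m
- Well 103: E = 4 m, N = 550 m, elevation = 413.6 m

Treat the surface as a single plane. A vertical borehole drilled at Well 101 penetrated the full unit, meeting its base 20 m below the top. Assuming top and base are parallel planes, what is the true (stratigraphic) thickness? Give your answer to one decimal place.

18.6 m

Two edge vectors: Well 101→Well 102 = (-66, -300, -105.2), Well 101→Well 103 = (-162, -26, -48.4).
Normal n = (Well 101→Well 102) × (Well 101→Well 103) = (11784.8, 13848, -46884).
So ∂z/∂E = −n_x/n_z = 0.25136 and ∂z/∂N = −n_y/n_z = 0.29537.
|∇z| = √(a²+b²) = 0.38785, so dip δ = arctan(0.38785) = 21.20°.
True thickness = vertical thickness × cos δ = 20 × cos 21.20° = 18.6 m.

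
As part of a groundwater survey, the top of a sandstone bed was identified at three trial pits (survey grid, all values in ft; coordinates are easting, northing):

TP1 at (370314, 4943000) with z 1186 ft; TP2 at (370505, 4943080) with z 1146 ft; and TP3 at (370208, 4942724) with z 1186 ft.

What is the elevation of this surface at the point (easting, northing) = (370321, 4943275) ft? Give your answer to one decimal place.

Let the plane be z = a·easting + b·northing + c.
TP2−TP1: 191a + 80b = −40;  TP3−TP1: −106a − 276b = 0.
Solving gives a = −0.249570486, b = 0.095849534.
Then c = 1186 − a·370314 − b·4943000 = −380178.80.
At (370321, 4943275): z = −92421.2 + 473810.6 − 380178.80 = 1210.6 ft.

1210.6 ft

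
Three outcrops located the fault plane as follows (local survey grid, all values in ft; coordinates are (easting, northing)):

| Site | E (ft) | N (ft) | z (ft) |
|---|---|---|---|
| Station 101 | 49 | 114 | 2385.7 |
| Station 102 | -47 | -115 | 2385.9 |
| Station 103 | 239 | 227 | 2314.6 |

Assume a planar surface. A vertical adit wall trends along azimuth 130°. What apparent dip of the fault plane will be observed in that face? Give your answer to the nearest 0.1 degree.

27.2°

Two edge vectors: Station 101→Station 102 = (-96, -229, 0.2), Station 101→Station 103 = (190, 113, -71.1).
Normal n = (Station 101→Station 102) × (Station 101→Station 103) = (16259.3, -6787.6, 32662).
So ∂z/∂E = −n_x/n_z = −0.49780 and ∂z/∂N = −n_y/n_z = 0.20781.
Unit vector along 130° is (sin 130°, cos 130°) = (0.7660, -0.6428).
Slope in that direction = a·(0.7660) + b·(-0.6428) = −0.51492.
Apparent dip = arctan|0.51492| = 27.2° (true dip is 28.3°, so apparent ≤ true as expected).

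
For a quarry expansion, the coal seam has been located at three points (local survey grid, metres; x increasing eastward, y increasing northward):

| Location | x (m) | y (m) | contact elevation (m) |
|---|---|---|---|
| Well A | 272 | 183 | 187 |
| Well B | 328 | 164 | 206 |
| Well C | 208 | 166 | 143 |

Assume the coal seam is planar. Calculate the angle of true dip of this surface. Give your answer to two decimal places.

Two edge vectors: Well A→Well B = (56, -19, 19), Well A→Well C = (-64, -17, -44).
Normal n = (Well A→Well B) × (Well A→Well C) = (1159, 1248, -2168).
So ∂z/∂x = −n_x/n_z = 0.53459 and ∂z/∂y = −n_y/n_z = 0.57565.
Gradient magnitude |∇z| = √(a² + b²) = √(0.28579 + 0.33137) = 0.78559.
True dip = arctan(0.78559) = 38.15°, dipping toward SW (azimuth ≈ 223°).

38.15°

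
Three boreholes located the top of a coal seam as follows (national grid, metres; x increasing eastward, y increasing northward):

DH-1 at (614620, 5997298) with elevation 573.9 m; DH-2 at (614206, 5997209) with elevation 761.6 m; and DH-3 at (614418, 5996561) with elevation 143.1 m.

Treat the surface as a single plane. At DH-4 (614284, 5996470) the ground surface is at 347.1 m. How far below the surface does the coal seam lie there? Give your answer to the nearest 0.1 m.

190.1 m

Two edge vectors: DH-1→DH-2 = (-414, -89, 187.7), DH-1→DH-3 = (-202, -737, -430.8).
Normal n = (DH-1→DH-2) × (DH-1→DH-3) = (176676.1, -216266.6, 287140).
So ∂z/∂x = −n_x/n_z = −0.615296023 and ∂z/∂y = −n_y/n_z = 0.753174758.
Intercept c from DH-1: 573.9 + 378173.24 − 4517013.47 = −4138266.33.
At (614284, 5996470): z_contact = −377966.50 + 4516389.84 − 4138266.33 = 157.01 m.
Depth below ground = 347.1 − 157.01 = 190.1 m.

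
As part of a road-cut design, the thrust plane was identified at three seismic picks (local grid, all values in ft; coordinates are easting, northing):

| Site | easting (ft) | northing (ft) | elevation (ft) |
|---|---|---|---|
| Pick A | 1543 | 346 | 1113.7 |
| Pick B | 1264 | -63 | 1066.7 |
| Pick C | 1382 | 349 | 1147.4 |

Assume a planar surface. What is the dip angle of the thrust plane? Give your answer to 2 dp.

Let the plane be z = a·easting + b·northing + c.
Pick B−Pick A: −279a − 409b = −47;  Pick C−Pick A: −161a + 3b = 33.7.
Solving gives a = −0.20458, b = 0.25447.
Gradient magnitude |∇z| = √(a² + b²) = √(0.04185 + 0.06475) = 0.32650.
True dip = arctan(0.32650) = 18.08°, dipping toward SE (azimuth ≈ 141°).

18.08°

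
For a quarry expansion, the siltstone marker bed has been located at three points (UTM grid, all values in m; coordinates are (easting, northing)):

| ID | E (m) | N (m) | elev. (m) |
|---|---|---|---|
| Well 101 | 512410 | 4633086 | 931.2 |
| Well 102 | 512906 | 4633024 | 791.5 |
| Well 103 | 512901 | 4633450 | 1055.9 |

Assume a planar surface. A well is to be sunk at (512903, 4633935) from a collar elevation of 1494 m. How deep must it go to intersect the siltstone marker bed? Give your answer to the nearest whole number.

Let the plane be z = a·E + b·N + c.
Well 102−Well 101: 496a − 62b = −139.7;  Well 103−Well 101: 491a + 364b = 124.7.
Solving gives a = −0.20437091, b = 0.61825856.
Then c = 931.2 − a·512410 − b·4633086 = −2758792.17.
At (512903, 4633935): z_contact = −104822.5 + 2864970.0 − 2758792.17 = 1355.3 m.
Depth below ground = 1494 − 1355.3 = 139 m.

139 m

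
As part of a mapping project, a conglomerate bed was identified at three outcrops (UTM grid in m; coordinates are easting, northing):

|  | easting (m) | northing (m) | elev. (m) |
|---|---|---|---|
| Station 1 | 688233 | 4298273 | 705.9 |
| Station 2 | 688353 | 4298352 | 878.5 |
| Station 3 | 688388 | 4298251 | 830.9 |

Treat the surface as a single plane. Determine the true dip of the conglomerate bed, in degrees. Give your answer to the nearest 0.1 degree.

50.5°

Two edge vectors: Station 1→Station 2 = (120, 79, 172.6), Station 1→Station 3 = (155, -22, 125).
Normal n = (Station 1→Station 2) × (Station 1→Station 3) = (13672.2, 11753, -14885).
So ∂z/∂easting = −n_x/n_z = 0.91852 and ∂z/∂northing = −n_y/n_z = 0.78959.
Gradient magnitude |∇z| = √(a² + b²) = √(0.84368 + 0.62345) = 1.21125.
True dip = arctan(1.21125) = 50.5°, dipping toward SW (azimuth ≈ 229°).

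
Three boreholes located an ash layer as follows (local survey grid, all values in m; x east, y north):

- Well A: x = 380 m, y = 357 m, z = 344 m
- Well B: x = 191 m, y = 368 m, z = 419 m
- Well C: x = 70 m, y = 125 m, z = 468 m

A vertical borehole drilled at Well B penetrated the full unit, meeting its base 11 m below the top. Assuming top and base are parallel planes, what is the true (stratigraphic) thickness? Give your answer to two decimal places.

Two edge vectors: Well A→Well B = (-189, 11, 75), Well A→Well C = (-310, -232, 124).
Normal n = (Well A→Well B) × (Well A→Well C) = (18764, 186, 47258).
So ∂z/∂x = −n_x/n_z = −0.39705 and ∂z/∂y = −n_y/n_z = −0.00394.
|∇z| = √(a²+b²) = 0.39707, so dip δ = arctan(0.39707) = 21.66°.
True thickness = vertical thickness × cos δ = 11 × cos 21.66° = 10.22 m.

10.22 m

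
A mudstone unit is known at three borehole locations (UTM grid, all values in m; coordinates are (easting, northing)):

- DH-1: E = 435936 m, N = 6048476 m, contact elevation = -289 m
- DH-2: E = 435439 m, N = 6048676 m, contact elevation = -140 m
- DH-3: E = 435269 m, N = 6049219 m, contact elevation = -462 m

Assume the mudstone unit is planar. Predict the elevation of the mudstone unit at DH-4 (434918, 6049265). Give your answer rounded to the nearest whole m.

Two edge vectors: DH-1→DH-2 = (-497, 200, 149), DH-1→DH-3 = (-667, 743, -173).
Normal n = (DH-1→DH-2) × (DH-1→DH-3) = (-145307, -185364, -235871).
So ∂z/∂E = −n_x/n_z = −0.61604436 and ∂z/∂N = −n_y/n_z = −0.78587024.
Intercept c from DH-1: -289 + 268555.92 + 4753317.30 = 5021584.22.
At (434918, 6049265): z = −267928.8 − 4753937.4 + 5021584.22 = -281.9 m.

-282 m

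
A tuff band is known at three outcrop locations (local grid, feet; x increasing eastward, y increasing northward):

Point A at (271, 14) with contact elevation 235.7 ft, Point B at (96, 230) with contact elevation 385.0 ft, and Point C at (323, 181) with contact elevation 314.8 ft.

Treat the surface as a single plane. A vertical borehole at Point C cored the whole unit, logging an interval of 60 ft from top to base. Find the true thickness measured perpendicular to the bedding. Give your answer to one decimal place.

Let the plane be z = a·x + b·y + c.
Point B−Point A: −175a + 216b = 149.3;  Point C−Point A: 52a + 167b = 79.1.
Solving gives a = −0.19397, b = 0.53405.
|∇z| = √(a²+b²) = 0.56819, so dip δ = arctan(0.56819) = 29.60°.
True thickness = vertical thickness × cos δ = 60 × cos 29.60° = 52.2 ft.

52.2 ft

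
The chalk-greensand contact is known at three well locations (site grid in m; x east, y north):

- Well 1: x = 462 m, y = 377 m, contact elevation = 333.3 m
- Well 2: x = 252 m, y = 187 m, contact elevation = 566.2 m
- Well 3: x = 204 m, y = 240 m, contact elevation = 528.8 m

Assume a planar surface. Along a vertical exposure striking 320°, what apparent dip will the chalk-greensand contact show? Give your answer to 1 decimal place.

29.0°

Two edge vectors: Well 1→Well 2 = (-210, -190, 232.9), Well 1→Well 3 = (-258, -137, 195.5).
Normal n = (Well 1→Well 2) × (Well 1→Well 3) = (-5237.7, -19033.2, -20250).
So ∂z/∂x = −n_x/n_z = −0.25865 and ∂z/∂y = −n_y/n_z = −0.93991.
Unit vector along 320° is (sin 320°, cos 320°) = (-0.6428, 0.7660).
Slope in that direction = a·(-0.6428) + b·(0.7660) = −0.55376.
Apparent dip = arctan|0.55376| = 29.0° (true dip is 44.3°, so apparent ≤ true as expected).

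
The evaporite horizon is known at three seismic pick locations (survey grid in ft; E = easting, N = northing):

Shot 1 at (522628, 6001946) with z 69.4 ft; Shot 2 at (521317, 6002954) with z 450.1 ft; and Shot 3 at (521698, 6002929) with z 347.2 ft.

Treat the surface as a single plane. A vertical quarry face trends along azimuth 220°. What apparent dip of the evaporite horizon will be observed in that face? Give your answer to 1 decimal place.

8.5°

Let the plane be z = a·E + b·N + c.
Shot 2−Shot 1: −1311a + 1008b = 380.7;  Shot 3−Shot 1: −930a + 983b = 277.8.
Solving gives a = −0.26818, b = 0.02888.
Unit vector along 220° is (sin 220°, cos 220°) = (-0.6428, -0.7660).
Slope in that direction = a·(-0.6428) + b·(-0.7660) = 0.15026.
Apparent dip = arctan|0.15026| = 8.5° (true dip is 15.1°, so apparent ≤ true as expected).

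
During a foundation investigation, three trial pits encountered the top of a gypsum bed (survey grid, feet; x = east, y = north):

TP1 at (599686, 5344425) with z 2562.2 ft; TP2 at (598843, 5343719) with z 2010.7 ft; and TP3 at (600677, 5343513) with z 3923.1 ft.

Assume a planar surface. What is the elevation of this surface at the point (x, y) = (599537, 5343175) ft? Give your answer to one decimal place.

2925.0 ft

Two edge vectors: TP1→TP2 = (-843, -706, -551.5), TP1→TP3 = (991, -912, 1360.9).
Normal n = (TP1→TP2) × (TP1→TP3) = (-1463763.4, 600702.2, 1468462).
So ∂z/∂x = −n_x/n_z = 0.996800326 and ∂z/∂y = −n_y/n_z = −0.409068944.
Intercept c from TP1: 2562.2 − 597767.20 + 2186238.29 = 1591033.29.
At (599537, 5343175): z = 597618.7 − 2185727.0 + 1591033.29 = 2925.0 ft.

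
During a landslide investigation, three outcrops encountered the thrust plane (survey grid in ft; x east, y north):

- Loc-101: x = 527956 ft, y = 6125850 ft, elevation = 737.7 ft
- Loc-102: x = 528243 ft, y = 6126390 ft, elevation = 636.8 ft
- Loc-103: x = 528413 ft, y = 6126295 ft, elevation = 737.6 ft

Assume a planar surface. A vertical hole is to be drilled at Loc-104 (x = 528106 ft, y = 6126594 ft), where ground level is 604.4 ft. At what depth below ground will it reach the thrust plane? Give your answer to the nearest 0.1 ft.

Let the plane be z = a·x + b·y + c.
Loc-102−Loc-101: 287a + 540b = −100.9;  Loc-103−Loc-101: 457a + 445b = −0.1.
Solving gives a = 0.376655608, b = −0.387037333.
Then c = 737.7 − a·527956 − b·6125850 = 2172812.76.
At (528106, 6126594): z_contact = 198914.09 − 2371220.60 + 2172812.76 = 506.24 ft.
Depth below ground = 604.4 − 506.24 = 98.2 ft.

98.2 ft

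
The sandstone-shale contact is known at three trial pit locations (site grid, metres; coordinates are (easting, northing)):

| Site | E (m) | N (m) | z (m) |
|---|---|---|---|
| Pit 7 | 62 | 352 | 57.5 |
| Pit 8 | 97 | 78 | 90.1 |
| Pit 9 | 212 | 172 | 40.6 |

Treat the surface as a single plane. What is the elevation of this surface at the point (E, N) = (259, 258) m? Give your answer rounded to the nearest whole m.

13 m

Let the plane be z = a·E + b·N + c.
Pit 8−Pit 7: 35a − 274b = 32.6;  Pit 9−Pit 7: 150a − 180b = −16.9.
Solving gives a = −0.30168, b = −0.15751.
Then c = 57.5 − a·62 − b·352 = 131.65.
At (259, 258): z = −78.1 − 40.6 + 131.65 = 12.9 m.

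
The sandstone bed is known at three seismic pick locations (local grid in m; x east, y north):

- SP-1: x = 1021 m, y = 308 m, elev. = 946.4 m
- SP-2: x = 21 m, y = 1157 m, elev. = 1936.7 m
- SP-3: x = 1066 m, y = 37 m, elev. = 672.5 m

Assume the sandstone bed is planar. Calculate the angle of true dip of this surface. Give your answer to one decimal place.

Let the plane be z = a·x + b·y + c.
SP-2−SP-1: −1000a + 849b = 990.3;  SP-3−SP-1: 45a − 271b = −273.9.
Solving gives a = −0.15391, b = 0.98514.
Gradient magnitude |∇z| = √(a² + b²) = √(0.02369 + 0.97051) = 0.99709.
True dip = arctan(0.99709) = 44.9°, dipping toward S (azimuth ≈ 171°).

44.9°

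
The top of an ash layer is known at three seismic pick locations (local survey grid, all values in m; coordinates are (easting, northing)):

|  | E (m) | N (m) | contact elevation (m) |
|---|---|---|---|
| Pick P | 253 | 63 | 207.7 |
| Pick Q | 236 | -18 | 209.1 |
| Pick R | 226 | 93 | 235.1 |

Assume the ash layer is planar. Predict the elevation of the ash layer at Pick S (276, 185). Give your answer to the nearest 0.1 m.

Let the plane be z = a·E + b·N + c.
Pick Q−Pick P: −17a − 81b = 1.4;  Pick R−Pick P: −27a + 30b = 27.4.
Solving gives a = −0.83849, b = 0.15869.
Then c = 207.7 − a·253 − b·63 = 409.84.
At (276, 185): z = −231.4 + 29.4 + 409.84 = 207.8 m.

207.8 m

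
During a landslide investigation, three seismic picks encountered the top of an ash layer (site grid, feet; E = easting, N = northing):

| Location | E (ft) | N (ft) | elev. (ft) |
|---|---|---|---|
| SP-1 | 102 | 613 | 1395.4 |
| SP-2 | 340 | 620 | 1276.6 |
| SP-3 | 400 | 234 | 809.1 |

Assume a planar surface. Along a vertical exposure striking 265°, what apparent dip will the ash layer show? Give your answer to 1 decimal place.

23.4°

Let the plane be z = a·E + b·N + c.
SP-2−SP-1: 238a + 7b = −118.8;  SP-3−SP-1: 298a − 379b = −586.3.
Solving gives a = −0.53235, b = 1.12839.
Unit vector along 265° is (sin 265°, cos 265°) = (-0.9962, -0.0872).
Slope in that direction = a·(-0.9962) + b·(-0.0872) = 0.43198.
Apparent dip = arctan|0.43198| = 23.4° (true dip is 51.3°, so apparent ≤ true as expected).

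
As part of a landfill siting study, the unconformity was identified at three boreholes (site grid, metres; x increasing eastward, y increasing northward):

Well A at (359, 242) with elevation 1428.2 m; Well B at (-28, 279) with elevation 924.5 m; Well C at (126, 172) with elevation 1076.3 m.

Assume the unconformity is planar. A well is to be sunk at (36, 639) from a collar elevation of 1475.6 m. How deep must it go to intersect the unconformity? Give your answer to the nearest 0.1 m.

Let the plane be z = a·x + b·y + c.
Well B−Well A: −387a + 37b = −503.7;  Well C−Well A: −233a − 70b = −351.9.
Solving gives a = 1.35194, b = 0.52710.
Then c = 1428.2 − a·359 − b·242 = 815.29.
At (36, 639): z_contact = 48.67 + 336.82 + 815.29 = 1200.78 m.
Depth below ground = 1475.6 − 1200.78 = 274.8 m.

274.8 m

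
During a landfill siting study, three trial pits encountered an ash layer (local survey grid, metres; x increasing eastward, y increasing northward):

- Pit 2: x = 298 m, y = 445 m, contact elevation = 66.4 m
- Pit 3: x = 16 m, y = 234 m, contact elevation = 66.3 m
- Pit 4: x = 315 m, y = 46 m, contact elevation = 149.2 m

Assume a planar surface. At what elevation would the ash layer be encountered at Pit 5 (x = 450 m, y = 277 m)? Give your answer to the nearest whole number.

123 m

Two edge vectors: Pit 2→Pit 3 = (-282, -211, -0.1), Pit 2→Pit 4 = (17, -399, 82.8).
Normal n = (Pit 2→Pit 3) × (Pit 2→Pit 4) = (-17510.7, 23347.9, 116105).
So ∂z/∂x = −n_x/n_z = 0.15082 and ∂z/∂y = −n_y/n_z = −0.20109.
Intercept c from Pit 2: 66.4 − 44.94 + 89.49 = 110.94.
At (450, 277): z = 67.9 − 55.7 + 110.94 = 123.1 m.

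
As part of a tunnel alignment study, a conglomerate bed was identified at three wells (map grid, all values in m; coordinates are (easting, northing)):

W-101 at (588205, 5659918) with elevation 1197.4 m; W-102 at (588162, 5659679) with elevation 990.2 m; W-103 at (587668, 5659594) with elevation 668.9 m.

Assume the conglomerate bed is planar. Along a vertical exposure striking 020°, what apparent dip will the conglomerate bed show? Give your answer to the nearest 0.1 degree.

42.1°

Two edge vectors: W-101→W-102 = (-43, -239, -207.2), W-101→W-103 = (-537, -324, -528.5).
Normal n = (W-101→W-102) × (W-101→W-103) = (59178.7, 88540.9, -114411).
So ∂z/∂E = −n_x/n_z = 0.51725 and ∂z/∂N = −n_y/n_z = 0.77388.
Unit vector along 020° is (sin 20°, cos 20°) = (0.3420, 0.9397).
Slope in that direction = a·(0.3420) + b·(0.9397) = 0.90412.
Apparent dip = arctan|0.90412| = 42.1° (true dip is 42.9°, so apparent ≤ true as expected).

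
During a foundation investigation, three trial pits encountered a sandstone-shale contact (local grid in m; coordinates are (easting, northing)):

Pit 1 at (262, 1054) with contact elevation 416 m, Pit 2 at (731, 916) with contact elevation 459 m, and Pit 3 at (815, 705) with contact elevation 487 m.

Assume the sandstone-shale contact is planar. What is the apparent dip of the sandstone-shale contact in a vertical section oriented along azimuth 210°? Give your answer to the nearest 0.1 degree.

Let the plane be z = a·E + b·N + c.
Pit 2−Pit 1: 469a − 138b = 43;  Pit 3−Pit 1: 553a − 349b = 71.
Solving gives a = 0.05962, b = −0.10897.
Unit vector along 210° is (sin 210°, cos 210°) = (-0.5000, -0.8660).
Slope in that direction = a·(-0.5000) + b·(-0.8660) = 0.06456.
Apparent dip = arctan|0.06456| = 3.7° (true dip is 7.1°, so apparent ≤ true as expected).

3.7°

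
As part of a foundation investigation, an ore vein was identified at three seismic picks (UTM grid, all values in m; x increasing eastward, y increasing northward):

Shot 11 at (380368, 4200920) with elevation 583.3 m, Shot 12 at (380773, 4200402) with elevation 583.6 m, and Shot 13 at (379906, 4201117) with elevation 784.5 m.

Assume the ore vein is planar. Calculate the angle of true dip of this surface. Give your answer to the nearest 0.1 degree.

39.7°

Let the plane be z = a·x + b·y + c.
Shot 12−Shot 11: 405a − 518b = 0.3;  Shot 13−Shot 11: −462a + 197b = 201.2.
Solving gives a = −0.65367, b = −0.51165.
Gradient magnitude |∇z| = √(a² + b²) = √(0.42729 + 0.26179) = 0.83011.
True dip = arctan(0.83011) = 39.7°, dipping toward NE (azimuth ≈ 052°).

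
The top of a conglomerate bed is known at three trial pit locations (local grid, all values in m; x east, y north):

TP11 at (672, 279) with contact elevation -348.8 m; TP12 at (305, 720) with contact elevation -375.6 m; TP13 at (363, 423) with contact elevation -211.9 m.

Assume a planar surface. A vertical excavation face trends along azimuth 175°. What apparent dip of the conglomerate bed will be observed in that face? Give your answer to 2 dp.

32.28°

Two edge vectors: TP11→TP12 = (-367, 441, -26.8), TP11→TP13 = (-309, 144, 136.9).
Normal n = (TP11→TP12) × (TP11→TP13) = (64232.1, 58523.5, 83421).
So ∂z/∂x = −n_x/n_z = −0.76998 and ∂z/∂y = −n_y/n_z = −0.70154.
Unit vector along 175° is (sin 175°, cos 175°) = (0.0872, -0.9962).
Slope in that direction = a·(0.0872) + b·(-0.9962) = 0.63177.
Apparent dip = arctan|0.63177| = 32.28° (true dip is 46.2°, so apparent ≤ true as expected).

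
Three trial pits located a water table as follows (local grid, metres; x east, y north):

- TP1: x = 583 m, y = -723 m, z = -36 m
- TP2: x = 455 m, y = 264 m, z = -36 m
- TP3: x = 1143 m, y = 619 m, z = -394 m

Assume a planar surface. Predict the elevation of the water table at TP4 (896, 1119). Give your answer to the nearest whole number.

Two edge vectors: TP1→TP2 = (-128, 987, 0), TP1→TP3 = (560, 1342, -358).
Normal n = (TP1→TP2) × (TP1→TP3) = (-353346, -45824, -724496).
So ∂z/∂x = −n_x/n_z = −0.48771 and ∂z/∂y = −n_y/n_z = −0.06325.
Intercept c from TP1: -36 + 284.34 − 45.73 = 202.61.
At (896, 1119): z = −437.0 − 70.8 + 202.61 = -305.2 m.

-305 m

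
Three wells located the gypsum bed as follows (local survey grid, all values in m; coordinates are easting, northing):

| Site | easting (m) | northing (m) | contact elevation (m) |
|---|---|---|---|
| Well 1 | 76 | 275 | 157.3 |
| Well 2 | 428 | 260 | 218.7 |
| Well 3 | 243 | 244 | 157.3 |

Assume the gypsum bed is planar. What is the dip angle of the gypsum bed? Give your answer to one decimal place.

51.1°

Let the plane be z = a·easting + b·northing + c.
Well 2−Well 1: 352a − 15b = 61.4;  Well 3−Well 1: 167a − 31b = 0.
Solving gives a = 0.22641, b = 1.21967.
Gradient magnitude |∇z| = √(a² + b²) = √(0.05126 + 1.48760) = 1.24051.
True dip = arctan(1.24051) = 51.1°, dipping toward S (azimuth ≈ 191°).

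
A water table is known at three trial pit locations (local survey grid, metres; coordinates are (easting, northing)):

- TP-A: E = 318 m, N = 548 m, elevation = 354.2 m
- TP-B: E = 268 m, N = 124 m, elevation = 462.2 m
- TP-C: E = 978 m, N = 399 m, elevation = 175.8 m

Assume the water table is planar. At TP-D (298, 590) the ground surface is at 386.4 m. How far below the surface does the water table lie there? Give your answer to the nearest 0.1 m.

Two edge vectors: TP-A→TP-B = (-50, -424, 108), TP-A→TP-C = (660, -149, -178.4).
Normal n = (TP-A→TP-B) × (TP-A→TP-C) = (91733.6, 62360, 287290).
So ∂z/∂E = −n_x/n_z = −0.31931 and ∂z/∂N = −n_y/n_z = −0.21706.
Intercept c from TP-A: 354.2 + 101.54 + 118.95 = 574.69.
At (298, 590): z_contact = −95.15 − 128.07 + 574.69 = 351.47 m.
Depth below ground = 386.4 − 351.47 = 34.9 m.

34.9 m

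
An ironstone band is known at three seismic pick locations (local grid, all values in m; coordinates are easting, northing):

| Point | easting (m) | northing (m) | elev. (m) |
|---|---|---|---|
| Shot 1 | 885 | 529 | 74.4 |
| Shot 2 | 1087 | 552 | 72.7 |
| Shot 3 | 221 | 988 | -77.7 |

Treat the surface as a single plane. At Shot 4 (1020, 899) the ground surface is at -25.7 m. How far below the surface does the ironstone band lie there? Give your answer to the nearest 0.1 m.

5.6 m

Let the plane be z = a·easting + b·northing + c.
Shot 2−Shot 1: 202a + 23b = −1.7;  Shot 3−Shot 1: −664a + 459b = −152.1.
Solving gives a = 0.025169, b = −0.294962.
Then c = 74.4 − a·885 − b·529 = 208.16.
At (1020, 899): z_contact = 25.67 − 265.17 + 208.16 = -31.34 m.
Depth below ground = -25.7 − (-31.34) = 5.6 m.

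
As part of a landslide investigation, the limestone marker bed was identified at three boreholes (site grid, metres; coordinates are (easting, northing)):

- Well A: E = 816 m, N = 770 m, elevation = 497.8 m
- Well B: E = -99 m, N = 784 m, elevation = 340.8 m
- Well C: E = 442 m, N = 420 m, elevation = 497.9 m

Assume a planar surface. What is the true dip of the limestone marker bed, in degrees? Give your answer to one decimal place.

13.9°

Two edge vectors: Well A→Well B = (-915, 14, -157), Well A→Well C = (-374, -350, 0.1).
Normal n = (Well A→Well B) × (Well A→Well C) = (-54948.6, 58809.5, 325486).
So ∂z/∂E = −n_x/n_z = 0.16882 and ∂z/∂N = −n_y/n_z = −0.18068.
Gradient magnitude |∇z| = √(a² + b²) = √(0.02850 + 0.03265) = 0.24728.
True dip = arctan(0.24728) = 13.9°, dipping toward NW (azimuth ≈ 317°).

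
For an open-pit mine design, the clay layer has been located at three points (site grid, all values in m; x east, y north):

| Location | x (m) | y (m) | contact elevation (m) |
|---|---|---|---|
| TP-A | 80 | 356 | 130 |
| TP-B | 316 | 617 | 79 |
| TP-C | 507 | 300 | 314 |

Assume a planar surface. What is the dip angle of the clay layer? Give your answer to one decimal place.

Two edge vectors: TP-A→TP-B = (236, 261, -51), TP-A→TP-C = (427, -56, 184).
Normal n = (TP-A→TP-B) × (TP-A→TP-C) = (45168, -65201, -124663).
So ∂z/∂x = −n_x/n_z = 0.36232 and ∂z/∂y = −n_y/n_z = −0.52302.
Gradient magnitude |∇z| = √(a² + b²) = √(0.13128 + 0.27355) = 0.63626.
True dip = arctan(0.63626) = 32.5°, dipping toward NW (azimuth ≈ 325°).

32.5°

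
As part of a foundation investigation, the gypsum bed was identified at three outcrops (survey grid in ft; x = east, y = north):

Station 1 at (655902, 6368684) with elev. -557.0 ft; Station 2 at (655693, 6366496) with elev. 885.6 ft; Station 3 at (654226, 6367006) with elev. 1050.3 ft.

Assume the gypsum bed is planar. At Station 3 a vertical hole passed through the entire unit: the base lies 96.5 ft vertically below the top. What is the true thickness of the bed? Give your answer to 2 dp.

Let the plane be z = a·x + b·y + c.
Station 2−Station 1: −209a − 2188b = 1442.6;  Station 3−Station 1: −1676a − 1678b = 1607.3.
Solving gives a = −0.33051, b = −0.62775.
|∇z| = √(a²+b²) = 0.70944, so dip δ = arctan(0.70944) = 35.35°.
True thickness = vertical thickness × cos δ = 96.5 × cos 35.35° = 78.71 ft.

78.71 ft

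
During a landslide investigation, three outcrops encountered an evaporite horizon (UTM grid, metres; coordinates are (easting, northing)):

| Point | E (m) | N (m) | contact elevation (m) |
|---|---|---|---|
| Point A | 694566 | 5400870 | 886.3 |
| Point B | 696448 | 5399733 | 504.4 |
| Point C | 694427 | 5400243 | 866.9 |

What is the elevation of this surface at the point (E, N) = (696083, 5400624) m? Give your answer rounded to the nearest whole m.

Let the plane be z = a·E + b·N + c.
Point B−Point A: 1882a − 1137b = −381.9;  Point C−Point A: −139a − 627b = −19.4.
Solving gives a = −0.16246954, b = 0.06695896.
Then c = 886.3 − a·694566 − b·5400870 = −247904.50.
At (696083, 5400624): z = −113092.3 + 361620.1 − 247904.50 = 623.4 m.

623 m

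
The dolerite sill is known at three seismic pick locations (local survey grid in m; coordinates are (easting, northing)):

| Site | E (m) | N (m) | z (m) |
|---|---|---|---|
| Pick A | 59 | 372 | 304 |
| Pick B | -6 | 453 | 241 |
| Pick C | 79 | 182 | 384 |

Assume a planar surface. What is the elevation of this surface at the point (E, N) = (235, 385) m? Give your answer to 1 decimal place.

Two edge vectors: Pick A→Pick B = (-65, 81, -63), Pick A→Pick C = (20, -190, 80).
Normal n = (Pick A→Pick B) × (Pick A→Pick C) = (-5490, 3940, 10730).
So ∂z/∂E = −n_x/n_z = 0.51165 and ∂z/∂N = −n_y/n_z = −0.36719.
Intercept c from Pick A: 304 − 30.19 + 136.60 = 410.41.
At (235, 385): z = 120.2 − 141.4 + 410.41 = 389.3 m.

389.3 m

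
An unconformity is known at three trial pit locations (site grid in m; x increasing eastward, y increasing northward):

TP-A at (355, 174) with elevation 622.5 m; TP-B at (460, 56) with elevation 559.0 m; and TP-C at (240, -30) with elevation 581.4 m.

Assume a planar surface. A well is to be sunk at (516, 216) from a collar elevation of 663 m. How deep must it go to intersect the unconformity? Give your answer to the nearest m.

Let the plane be z = a·x + b·y + c.
TP-B−TP-A: 105a − 118b = −63.5;  TP-C−TP-A: −115a − 204b = −41.1.
Solving gives a = −0.23161, b = 0.33204.
Then c = 622.5 − a·355 − b·174 = 646.95.
At (516, 216): z_contact = −119.5 + 71.7 + 646.95 = 599.2 m.
Depth below ground = 663 − 599.2 = 64 m.

64 m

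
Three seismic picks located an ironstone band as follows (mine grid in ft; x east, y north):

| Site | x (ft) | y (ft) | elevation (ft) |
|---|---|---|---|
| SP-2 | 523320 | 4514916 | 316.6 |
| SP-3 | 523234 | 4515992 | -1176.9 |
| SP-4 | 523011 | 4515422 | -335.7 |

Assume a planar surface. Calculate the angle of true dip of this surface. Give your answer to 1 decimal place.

54.8°

Two edge vectors: SP-2→SP-3 = (-86, 1076, -1493.5), SP-2→SP-4 = (-309, 506, -652.3).
Normal n = (SP-2→SP-3) × (SP-2→SP-4) = (53836.2, 405393.7, 288968).
So ∂z/∂x = −n_x/n_z = −0.18631 and ∂z/∂y = −n_y/n_z = −1.40290.
Gradient magnitude |∇z| = √(a² + b²) = √(0.03471 + 1.96813) = 1.41522.
True dip = arctan(1.41522) = 54.8°, dipping toward N (azimuth ≈ 008°).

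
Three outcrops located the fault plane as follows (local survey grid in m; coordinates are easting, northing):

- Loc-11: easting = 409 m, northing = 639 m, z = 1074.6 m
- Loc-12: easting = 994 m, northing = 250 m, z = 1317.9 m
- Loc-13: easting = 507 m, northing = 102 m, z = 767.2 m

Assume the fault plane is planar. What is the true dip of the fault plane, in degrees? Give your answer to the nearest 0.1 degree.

Let the plane be z = a·easting + b·northing + c.
Loc-12−Loc-11: 585a − 389b = 243.3;  Loc-13−Loc-11: 98a − 537b = −307.4.
Solving gives a = 0.90656, b = 0.73788.
Gradient magnitude |∇z| = √(a² + b²) = √(0.82185 + 0.54447) = 1.16890.
True dip = arctan(1.16890) = 49.5°, dipping toward SW (azimuth ≈ 231°).

49.5°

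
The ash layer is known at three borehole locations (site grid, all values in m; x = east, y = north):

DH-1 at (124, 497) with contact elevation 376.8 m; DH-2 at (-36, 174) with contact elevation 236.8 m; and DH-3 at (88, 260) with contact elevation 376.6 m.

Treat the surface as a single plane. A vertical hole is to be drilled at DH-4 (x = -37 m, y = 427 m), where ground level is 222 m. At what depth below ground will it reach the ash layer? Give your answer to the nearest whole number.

35 m

Let the plane be z = a·x + b·y + c.
DH-2−DH-1: −160a − 323b = −140;  DH-3−DH-1: −36a − 237b = −0.2.
Solving gives a = 1.25952, b = −0.19048.
Then c = 376.8 − a·124 − b·497 = 315.29.
At (-37, 427): z_contact = −46.6 − 81.3 + 315.29 = 187.4 m.
Depth below ground = 222 − 187.4 = 35 m.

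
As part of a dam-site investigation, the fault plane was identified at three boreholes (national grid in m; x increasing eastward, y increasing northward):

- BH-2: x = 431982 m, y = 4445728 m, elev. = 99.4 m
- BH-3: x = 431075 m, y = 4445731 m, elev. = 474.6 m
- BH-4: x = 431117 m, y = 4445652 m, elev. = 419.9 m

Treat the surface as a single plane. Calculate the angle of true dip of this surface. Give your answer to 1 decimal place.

32.1°

Let the plane be z = a·x + b·y + c.
BH-3−BH-2: −907a + 3b = 375.2;  BH-4−BH-2: −865a − 76b = 320.5.
Solving gives a = −0.41211, b = 0.47331.
Gradient magnitude |∇z| = √(a² + b²) = √(0.16983 + 0.22402) = 0.62758.
True dip = arctan(0.62758) = 32.1°, dipping toward SE (azimuth ≈ 139°).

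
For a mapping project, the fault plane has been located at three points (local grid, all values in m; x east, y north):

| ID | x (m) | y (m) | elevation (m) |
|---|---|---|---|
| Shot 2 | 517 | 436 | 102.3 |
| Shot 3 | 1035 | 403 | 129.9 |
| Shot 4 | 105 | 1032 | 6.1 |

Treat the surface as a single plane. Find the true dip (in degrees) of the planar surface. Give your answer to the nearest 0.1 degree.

Let the plane be z = a·x + b·y + c.
Shot 3−Shot 2: 518a − 33b = 27.6;  Shot 4−Shot 2: −412a + 596b = −96.2.
Solving gives a = 0.04498, b = −0.13032.
Gradient magnitude |∇z| = √(a² + b²) = √(0.00202 + 0.01698) = 0.13786.
True dip = arctan(0.13786) = 7.8°, dipping toward NNW (azimuth ≈ 341°).

7.8°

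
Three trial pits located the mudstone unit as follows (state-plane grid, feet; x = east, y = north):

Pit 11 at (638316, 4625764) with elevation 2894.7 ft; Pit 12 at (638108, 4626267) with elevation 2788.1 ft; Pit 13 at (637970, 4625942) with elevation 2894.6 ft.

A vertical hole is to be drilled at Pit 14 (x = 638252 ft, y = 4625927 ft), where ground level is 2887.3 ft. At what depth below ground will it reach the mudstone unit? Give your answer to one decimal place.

27.6 ft

Two edge vectors: Pit 11→Pit 12 = (-208, 503, -106.6), Pit 11→Pit 13 = (-346, 178, -0.1).
Normal n = (Pit 11→Pit 12) × (Pit 11→Pit 13) = (18924.5, 36862.8, 137014).
So ∂z/∂x = −n_x/n_z = −0.138120922 and ∂z/∂y = −n_y/n_z = −0.269044039.
Intercept c from Pit 11: 2894.7 + 88164.79 + 1244534.23 = 1335593.73.
At (638252, 4625927): z_contact = −88155.95 − 1244578.09 + 1335593.73 = 2859.69 ft.
Depth below ground = 2887.3 − 2859.69 = 27.6 ft.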